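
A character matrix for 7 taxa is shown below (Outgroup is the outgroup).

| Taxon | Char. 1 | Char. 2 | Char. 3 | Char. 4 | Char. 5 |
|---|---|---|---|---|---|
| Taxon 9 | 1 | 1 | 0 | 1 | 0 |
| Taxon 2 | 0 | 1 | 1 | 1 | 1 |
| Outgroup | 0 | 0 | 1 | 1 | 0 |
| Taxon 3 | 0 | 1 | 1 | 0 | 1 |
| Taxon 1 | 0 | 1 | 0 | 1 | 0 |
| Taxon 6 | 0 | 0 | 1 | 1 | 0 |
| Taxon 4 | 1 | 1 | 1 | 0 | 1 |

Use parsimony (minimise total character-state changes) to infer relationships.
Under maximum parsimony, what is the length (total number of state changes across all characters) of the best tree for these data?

6

Character polarity is set by the outgroup: the derived state is whichever differs from the outgroup's state, so for Char. 3, Char. 4 the derived state is '0', and for the remaining characters it is '1'.
Char. 1 (state '1') occurs in Taxon 4 and Taxon 9 but conflicts with the nesting implied by the other characters — most parsimoniously interpreted as homoplasy.
Only Taxon 1, Taxon 2, Taxon 3, Taxon 4, and Taxon 9 show the derived state '1' for Char. 2, supporting them as a clade.
Only Taxon 1 and Taxon 9 show the derived state '0' for Char. 3, supporting them as a clade.
Char. 4: derived state '0' in Taxon 3 and Taxon 4 only — synapomorphy for {Taxon 3, Taxon 4}.
Only Taxon 2, Taxon 3, and Taxon 4 show the derived state '1' for Char. 5, supporting them as a clade.
Most parsimonious ingroup topology: (((Taxon 2,(Taxon 3,Taxon 4)),(Taxon 1,Taxon 9)),Taxon 6).
Changes per character on this tree: Char. 1: 2; Char. 2: 1; Char. 3: 1; Char. 4: 1; Char. 5: 1.
Total = 6.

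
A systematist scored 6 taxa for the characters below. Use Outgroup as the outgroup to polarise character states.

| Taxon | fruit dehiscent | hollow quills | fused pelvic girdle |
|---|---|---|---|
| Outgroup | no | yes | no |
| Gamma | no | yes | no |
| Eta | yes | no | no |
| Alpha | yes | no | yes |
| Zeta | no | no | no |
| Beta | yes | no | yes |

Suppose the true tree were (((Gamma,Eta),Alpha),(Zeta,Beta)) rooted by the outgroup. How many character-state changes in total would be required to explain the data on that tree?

7

Map each character onto (((Gamma,Eta),Alpha),(Zeta,Beta)) (rooted by Outgroup) and count the minimum state changes it requires (Fitch parsimony):
fruit dehiscent: 3; hollow quills: 2; fused pelvic girdle: 2.
Total tree length = 7.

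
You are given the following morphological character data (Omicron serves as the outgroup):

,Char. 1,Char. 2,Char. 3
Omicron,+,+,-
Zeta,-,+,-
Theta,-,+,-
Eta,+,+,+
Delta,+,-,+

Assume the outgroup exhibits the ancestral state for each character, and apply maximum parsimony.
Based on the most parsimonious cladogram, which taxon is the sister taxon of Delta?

Character polarity is set by the outgroup: the derived state is whichever differs from the outgroup's state, so for Char. 1, Char. 2 the derived state is '-', and for the remaining characters it is '+'.
Char. 1 (derived state '-') is shared by Theta and Zeta — a synapomorphy uniting that clade.
Char. 2 (derived state '-') is unique to Delta (autapomorphy; uninformative for grouping).
Char. 3 (derived state '+') is shared by Delta and Eta — a synapomorphy uniting that clade.
Most parsimonious ingroup topology: ((Zeta,Theta),(Eta,Delta)).
Delta and Eta form a cherry on this tree, so they are sister taxa.

Eta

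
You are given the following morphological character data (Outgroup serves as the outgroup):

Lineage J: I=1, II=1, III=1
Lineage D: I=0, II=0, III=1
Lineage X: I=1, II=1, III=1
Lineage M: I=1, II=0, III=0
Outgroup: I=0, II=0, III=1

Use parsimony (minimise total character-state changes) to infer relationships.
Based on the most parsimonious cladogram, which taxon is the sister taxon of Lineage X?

Lineage J

Character polarity is set by the outgroup: the derived state is whichever differs from the outgroup's state, so for III the derived state is '0', and for the remaining characters it is '1'.
Only Lineage J, Lineage M, and Lineage X show the derived state '1' for I, supporting them as a clade.
II: derived state '1' in Lineage J and Lineage X only — synapomorphy for {Lineage J, Lineage X}.
III (derived state '0') is unique to Lineage M (autapomorphy; uninformative for grouping).
Most parsimonious ingroup topology: (((Lineage X,Lineage J),Lineage M),Lineage D).
Lineage X and Lineage J form a cherry on this tree, so they are sister taxa.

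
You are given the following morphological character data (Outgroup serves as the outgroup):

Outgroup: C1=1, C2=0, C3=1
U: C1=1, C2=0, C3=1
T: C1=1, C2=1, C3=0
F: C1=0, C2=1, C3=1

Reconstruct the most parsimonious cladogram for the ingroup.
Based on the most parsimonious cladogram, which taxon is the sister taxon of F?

T

Character polarity is set by the outgroup: the derived state is whichever differs from the outgroup's state, so for C1, C3 the derived state is '0', and for the remaining characters it is '1'.
C1 (derived state '0') is unique to F (autapomorphy; uninformative for grouping).
C2: derived state '1' in F and T only — synapomorphy for {F, T}.
C3: derived state '0' in T only — an autapomorphy, so it tells us nothing about relationships among taxa.
Most parsimonious ingroup topology: (U,(T,F)).
F and T form a cherry on this tree, so they are sister taxa.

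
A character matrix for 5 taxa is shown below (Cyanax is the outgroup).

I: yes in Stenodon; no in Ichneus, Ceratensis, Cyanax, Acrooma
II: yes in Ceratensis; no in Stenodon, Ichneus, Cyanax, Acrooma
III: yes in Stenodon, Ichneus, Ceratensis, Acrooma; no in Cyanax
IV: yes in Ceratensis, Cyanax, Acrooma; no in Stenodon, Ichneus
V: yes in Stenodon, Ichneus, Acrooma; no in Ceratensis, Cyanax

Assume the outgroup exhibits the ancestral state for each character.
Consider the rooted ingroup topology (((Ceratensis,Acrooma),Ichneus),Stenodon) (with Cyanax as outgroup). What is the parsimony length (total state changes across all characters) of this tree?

Map each character onto (((Ceratensis,Acrooma),Ichneus),Stenodon) (rooted by Cyanax) and count the minimum state changes it requires (Fitch parsimony):
I: 1; II: 1; III: 1; IV: 2; V: 2.
Total tree length = 7.

7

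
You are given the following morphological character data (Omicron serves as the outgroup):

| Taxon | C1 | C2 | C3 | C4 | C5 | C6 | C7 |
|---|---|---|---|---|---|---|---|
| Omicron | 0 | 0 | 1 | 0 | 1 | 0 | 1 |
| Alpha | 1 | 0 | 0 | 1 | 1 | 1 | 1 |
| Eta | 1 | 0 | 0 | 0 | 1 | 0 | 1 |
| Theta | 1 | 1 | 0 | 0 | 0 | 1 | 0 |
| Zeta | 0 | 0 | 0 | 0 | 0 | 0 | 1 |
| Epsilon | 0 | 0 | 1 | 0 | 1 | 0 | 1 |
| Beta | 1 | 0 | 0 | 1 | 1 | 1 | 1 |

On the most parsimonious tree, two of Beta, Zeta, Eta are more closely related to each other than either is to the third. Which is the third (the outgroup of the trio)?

Character polarity is set by the outgroup: the derived state is whichever differs from the outgroup's state, so for C3, C5, C7 the derived state is '0', and for the remaining characters it is '1'.
C1: derived state '1' in Alpha, Beta, Eta, and Theta only — synapomorphy for {Alpha, Beta, Eta, Theta}.
C2 (derived state '1') is unique to Theta (autapomorphy; uninformative for grouping).
C3: derived state '0' in Alpha, Beta, Eta, Theta, and Zeta only — synapomorphy for {Alpha, Beta, Eta, Theta, Zeta}.
Only Alpha and Beta show the derived state '1' for C4, supporting them as a clade.
C5 groups Theta and Zeta, which is incompatible with the clades supported by the remaining characters; treating it as convergent (homoplasy) costs fewer steps than any alternative tree.
C6 (derived state '1') is shared by Alpha, Beta, and Theta — a synapomorphy uniting that clade.
C7: derived state '0' in Theta only — an autapomorphy, so it tells us nothing about relationships among taxa.
Most parsimonious ingroup topology: (((((Alpha,Beta),Theta),Eta),Zeta),Epsilon).
Beta and Eta share a more recent common ancestor with each other than either does with Zeta, so Zeta is the least closely related of the three.

Zeta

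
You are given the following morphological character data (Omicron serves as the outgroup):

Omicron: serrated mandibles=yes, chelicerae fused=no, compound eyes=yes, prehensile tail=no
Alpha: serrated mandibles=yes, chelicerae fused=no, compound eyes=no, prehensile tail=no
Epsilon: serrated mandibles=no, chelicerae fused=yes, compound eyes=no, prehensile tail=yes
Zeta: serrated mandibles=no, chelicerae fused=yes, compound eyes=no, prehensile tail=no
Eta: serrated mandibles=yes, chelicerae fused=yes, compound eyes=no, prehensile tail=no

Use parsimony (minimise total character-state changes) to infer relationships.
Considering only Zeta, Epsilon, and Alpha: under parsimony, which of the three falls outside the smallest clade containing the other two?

Alpha

Character polarity is set by the outgroup: the derived state is whichever differs from the outgroup's state, so for serrated mandibles, compound eyes the derived state is 'no', and for the remaining characters it is 'yes'.
serrated mandibles: derived state 'no' in Epsilon and Zeta only — synapomorphy for {Epsilon, Zeta}.
chelicerae fused (derived state 'yes') is shared by Epsilon, Eta, and Zeta — a synapomorphy uniting that clade.
All ingroup taxa share the derived state 'no' for compound eyes; it defines the ingroup but does not resolve relationships within it.
prehensile tail (derived state 'yes') is unique to Epsilon (autapomorphy; uninformative for grouping).
Most parsimonious ingroup topology: (Alpha,((Epsilon,Zeta),Eta)).
Zeta and Epsilon share a more recent common ancestor with each other than either does with Alpha, so Alpha is the least closely related of the three.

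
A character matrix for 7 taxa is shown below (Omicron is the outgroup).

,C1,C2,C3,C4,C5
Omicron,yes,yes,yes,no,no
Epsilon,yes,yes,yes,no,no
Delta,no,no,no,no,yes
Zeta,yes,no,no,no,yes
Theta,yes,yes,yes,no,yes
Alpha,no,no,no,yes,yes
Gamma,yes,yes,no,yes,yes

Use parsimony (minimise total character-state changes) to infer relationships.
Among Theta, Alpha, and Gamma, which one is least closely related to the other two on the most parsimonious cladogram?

Theta

Character polarity is set by the outgroup: the derived state is whichever differs from the outgroup's state, so for C1, C2, C3 the derived state is 'no', and for the remaining characters it is 'yes'.
Only Alpha and Delta show the derived state 'no' for C1, supporting them as a clade.
C2 (derived state 'no') is shared by Alpha, Delta, and Zeta — a synapomorphy uniting that clade.
C3 (derived state 'no') is shared by Alpha, Delta, Gamma, and Zeta — a synapomorphy uniting that clade.
C4 (state 'yes') occurs in Alpha and Gamma but conflicts with the nesting implied by the other characters — most parsimoniously interpreted as homoplasy.
C5: derived state 'yes' in Alpha, Delta, Gamma, Theta, and Zeta only — synapomorphy for {Alpha, Delta, Gamma, Theta, Zeta}.
Most parsimonious ingroup topology: (((Gamma,((Alpha,Delta),Zeta)),Theta),Epsilon).
Gamma and Alpha share a more recent common ancestor with each other than either does with Theta, so Theta is the least closely related of the three.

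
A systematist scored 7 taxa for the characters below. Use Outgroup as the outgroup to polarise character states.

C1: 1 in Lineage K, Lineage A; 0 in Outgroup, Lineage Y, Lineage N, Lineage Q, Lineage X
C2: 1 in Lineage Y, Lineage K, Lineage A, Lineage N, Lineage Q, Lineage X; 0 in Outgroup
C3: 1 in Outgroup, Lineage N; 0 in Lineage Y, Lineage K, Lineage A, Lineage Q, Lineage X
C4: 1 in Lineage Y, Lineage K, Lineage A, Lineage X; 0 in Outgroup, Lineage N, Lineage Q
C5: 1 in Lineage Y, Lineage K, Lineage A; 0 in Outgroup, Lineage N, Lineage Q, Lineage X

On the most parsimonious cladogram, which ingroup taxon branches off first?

Lineage N

Character polarity is set by the outgroup: the derived state is whichever differs from the outgroup's state, so for C3 the derived state is '0', and for the remaining characters it is '1'.
Only Lineage A and Lineage K show the derived state '1' for C1, supporting them as a clade.
All ingroup taxa share the derived state '1' for C2; it defines the ingroup but does not resolve relationships within it.
C3 (derived state '0') is shared by Lineage A, Lineage K, Lineage Q, Lineage X, and Lineage Y — a synapomorphy uniting that clade.
C4 (derived state '1') is shared by Lineage A, Lineage K, Lineage X, and Lineage Y — a synapomorphy uniting that clade.
Only Lineage A, Lineage K, and Lineage Y show the derived state '1' for C5, supporting them as a clade.
Most parsimonious ingroup topology: ((((Lineage Y,(Lineage K,Lineage A)),Lineage X),Lineage Q),Lineage N).
Lineage N is sister to the clade containing all other ingroup taxa, so it is the earliest-diverging (most basal) ingroup lineage.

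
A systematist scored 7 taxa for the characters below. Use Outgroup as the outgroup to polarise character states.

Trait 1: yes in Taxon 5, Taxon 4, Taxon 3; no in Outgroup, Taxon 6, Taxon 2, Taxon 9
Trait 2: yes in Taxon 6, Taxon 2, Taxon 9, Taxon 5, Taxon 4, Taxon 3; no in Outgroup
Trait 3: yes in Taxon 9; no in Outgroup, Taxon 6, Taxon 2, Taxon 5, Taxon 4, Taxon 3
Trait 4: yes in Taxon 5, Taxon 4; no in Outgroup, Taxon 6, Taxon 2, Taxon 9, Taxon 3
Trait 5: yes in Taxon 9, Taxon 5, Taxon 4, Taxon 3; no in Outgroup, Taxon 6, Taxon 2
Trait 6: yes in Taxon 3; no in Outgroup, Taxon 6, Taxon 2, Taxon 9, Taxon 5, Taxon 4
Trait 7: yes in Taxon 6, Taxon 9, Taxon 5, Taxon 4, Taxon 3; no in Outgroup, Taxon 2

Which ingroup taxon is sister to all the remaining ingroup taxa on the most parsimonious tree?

The outgroup has state 'no' for every character, so 'yes' is the derived state throughout.
Only Taxon 3, Taxon 4, and Taxon 5 show the derived state 'yes' for Trait 1, supporting them as a clade.
Trait 2 (derived state 'yes') is shared by all ingroup taxa — unites the whole ingroup.
Trait 3: derived state 'yes' in Taxon 9 only — an autapomorphy, so it tells us nothing about relationships among taxa.
Trait 4: derived state 'yes' in Taxon 4 and Taxon 5 only — synapomorphy for {Taxon 4, Taxon 5}.
Only Taxon 3, Taxon 4, Taxon 5, and Taxon 9 show the derived state 'yes' for Trait 5, supporting them as a clade.
Trait 6: derived state 'yes' in Taxon 3 only — an autapomorphy, so it tells us nothing about relationships among taxa.
Trait 7: derived state 'yes' in Taxon 3, Taxon 4, Taxon 5, Taxon 6, and Taxon 9 only — synapomorphy for {Taxon 3, Taxon 4, Taxon 5, Taxon 6, Taxon 9}.
Most parsimonious ingroup topology: ((Taxon 6,(Taxon 9,((Taxon 5,Taxon 4),Taxon 3))),Taxon 2).
Taxon 2 is sister to the clade containing all other ingroup taxa, so it is the earliest-diverging (most basal) ingroup lineage.

Taxon 2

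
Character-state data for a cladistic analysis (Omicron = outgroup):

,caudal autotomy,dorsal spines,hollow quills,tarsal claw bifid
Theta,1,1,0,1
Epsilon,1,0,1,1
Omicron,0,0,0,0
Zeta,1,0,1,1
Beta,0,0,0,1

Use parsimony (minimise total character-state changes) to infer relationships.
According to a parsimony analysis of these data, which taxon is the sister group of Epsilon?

Zeta

The outgroup has state '0' for every character, so '1' is the derived state throughout.
caudal autotomy (derived state '1') is shared by Epsilon, Theta, and Zeta — a synapomorphy uniting that clade.
dorsal spines (derived state '1') is unique to Theta (autapomorphy; uninformative for grouping).
Only Epsilon and Zeta show the derived state '1' for hollow quills, supporting them as a clade.
tarsal claw bifid (derived state '1') is shared by all ingroup taxa — unites the whole ingroup.
Most parsimonious ingroup topology: (Beta,(Theta,(Zeta,Epsilon))).
Epsilon and Zeta form a cherry on this tree, so they are sister taxa.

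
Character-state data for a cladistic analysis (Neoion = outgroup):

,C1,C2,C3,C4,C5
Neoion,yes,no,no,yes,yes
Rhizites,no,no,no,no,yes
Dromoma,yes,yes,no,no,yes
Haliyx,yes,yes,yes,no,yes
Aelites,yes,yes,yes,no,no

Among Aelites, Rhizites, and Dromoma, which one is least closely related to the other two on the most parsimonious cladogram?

Rhizites

Character polarity is set by the outgroup: the derived state is whichever differs from the outgroup's state, so for C1, C4, C5 the derived state is 'no', and for the remaining characters it is 'yes'.
C1 (derived state 'no') is unique to Rhizites (autapomorphy; uninformative for grouping).
C2: derived state 'yes' in Aelites, Dromoma, and Haliyx only — synapomorphy for {Aelites, Dromoma, Haliyx}.
C3 (derived state 'yes') is shared by Aelites and Haliyx — a synapomorphy uniting that clade.
All ingroup taxa share the derived state 'no' for C4; it defines the ingroup but does not resolve relationships within it.
C5 (derived state 'no') is unique to Aelites (autapomorphy; uninformative for grouping).
Most parsimonious ingroup topology: (Rhizites,(Dromoma,(Haliyx,Aelites))).
Aelites and Dromoma share a more recent common ancestor with each other than either does with Rhizites, so Rhizites is the least closely related of the three.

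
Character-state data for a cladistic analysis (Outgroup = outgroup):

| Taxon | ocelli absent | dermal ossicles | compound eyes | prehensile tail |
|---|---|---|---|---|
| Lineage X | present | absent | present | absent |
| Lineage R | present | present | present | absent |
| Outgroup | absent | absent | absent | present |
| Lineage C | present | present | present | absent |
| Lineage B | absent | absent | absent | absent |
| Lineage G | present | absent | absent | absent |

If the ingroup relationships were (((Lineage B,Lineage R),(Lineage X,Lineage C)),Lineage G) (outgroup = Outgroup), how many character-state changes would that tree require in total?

Map each character onto (((Lineage B,Lineage R),(Lineage X,Lineage C)),Lineage G) (rooted by Outgroup) and count the minimum state changes it requires (Fitch parsimony):
ocelli absent: 2; dermal ossicles: 2; compound eyes: 2; prehensile tail: 1.
Total tree length = 7.

7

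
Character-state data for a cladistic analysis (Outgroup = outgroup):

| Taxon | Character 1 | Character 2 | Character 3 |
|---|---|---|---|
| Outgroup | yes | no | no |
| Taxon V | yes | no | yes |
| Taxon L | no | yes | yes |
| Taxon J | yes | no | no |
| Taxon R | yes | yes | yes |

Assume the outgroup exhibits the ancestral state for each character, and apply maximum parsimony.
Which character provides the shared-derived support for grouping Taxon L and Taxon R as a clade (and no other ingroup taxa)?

Character 2

Character polarity is set by the outgroup: the derived state is whichever differs from the outgroup's state, so for Character 1 the derived state is 'no', and for the remaining characters it is 'yes'.
Character 1: derived state 'no' in Taxon L only — an autapomorphy, so it tells us nothing about relationships among taxa.
Character 2: derived state 'yes' in Taxon L and Taxon R only — synapomorphy for {Taxon L, Taxon R}.
Character 3: derived state 'yes' in Taxon L, Taxon R, and Taxon V only — synapomorphy for {Taxon L, Taxon R, Taxon V}.
Most parsimonious ingroup topology: ((Taxon V,(Taxon L,Taxon R)),Taxon J).
The clade {Taxon L, Taxon R} is supported by Character 2: its derived state 'yes' occurs in exactly those taxa and in no other taxon (including the outgroup).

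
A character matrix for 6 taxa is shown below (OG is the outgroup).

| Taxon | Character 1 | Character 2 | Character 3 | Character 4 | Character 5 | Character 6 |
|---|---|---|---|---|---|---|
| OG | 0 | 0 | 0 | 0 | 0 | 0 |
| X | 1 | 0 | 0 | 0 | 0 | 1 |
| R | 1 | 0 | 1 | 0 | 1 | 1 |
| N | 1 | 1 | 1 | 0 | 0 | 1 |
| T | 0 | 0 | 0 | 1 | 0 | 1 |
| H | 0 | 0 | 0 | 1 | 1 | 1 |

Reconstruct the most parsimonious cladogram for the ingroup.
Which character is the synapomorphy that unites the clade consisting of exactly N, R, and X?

The outgroup has state '0' for every character, so '1' is the derived state throughout.
Character 1 (derived state '1') is shared by N, R, and X — a synapomorphy uniting that clade.
Character 2 (derived state '1') is unique to N (autapomorphy; uninformative for grouping).
Character 3: derived state '1' in N and R only — synapomorphy for {N, R}.
Character 4 (derived state '1') is shared by H and T — a synapomorphy uniting that clade.
Character 5 (state '1') occurs in H and R but conflicts with the nesting implied by the other characters — most parsimoniously interpreted as homoplasy.
All ingroup taxa share the derived state '1' for Character 6; it defines the ingroup but does not resolve relationships within it.
Most parsimonious ingroup topology: ((X,(R,N)),(T,H)).
The clade {N, R, X} is supported by Character 1: its derived state '1' occurs in exactly those taxa and in no other taxon (including the outgroup).

Character 1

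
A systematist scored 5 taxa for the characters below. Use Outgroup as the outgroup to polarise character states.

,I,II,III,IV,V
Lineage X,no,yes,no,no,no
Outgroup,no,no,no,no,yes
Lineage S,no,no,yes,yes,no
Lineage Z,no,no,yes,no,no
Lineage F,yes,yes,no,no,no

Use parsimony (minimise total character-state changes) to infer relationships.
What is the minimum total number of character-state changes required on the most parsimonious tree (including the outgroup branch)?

Character polarity is set by the outgroup: the derived state is whichever differs from the outgroup's state, so for V the derived state is 'no', and for the remaining characters it is 'yes'.
I: derived state 'yes' in Lineage F only — an autapomorphy, so it tells us nothing about relationships among taxa.
Only Lineage F and Lineage X show the derived state 'yes' for II, supporting them as a clade.
Only Lineage S and Lineage Z show the derived state 'yes' for III, supporting them as a clade.
IV: derived state 'yes' in Lineage S only — an autapomorphy, so it tells us nothing about relationships among taxa.
All ingroup taxa share the derived state 'no' for V; it defines the ingroup but does not resolve relationships within it.
Most parsimonious ingroup topology: ((Lineage S,Lineage Z),(Lineage X,Lineage F)).
Changes per character on this tree: I: 1; II: 1; III: 1; IV: 1; V: 1.
Total = 5.

5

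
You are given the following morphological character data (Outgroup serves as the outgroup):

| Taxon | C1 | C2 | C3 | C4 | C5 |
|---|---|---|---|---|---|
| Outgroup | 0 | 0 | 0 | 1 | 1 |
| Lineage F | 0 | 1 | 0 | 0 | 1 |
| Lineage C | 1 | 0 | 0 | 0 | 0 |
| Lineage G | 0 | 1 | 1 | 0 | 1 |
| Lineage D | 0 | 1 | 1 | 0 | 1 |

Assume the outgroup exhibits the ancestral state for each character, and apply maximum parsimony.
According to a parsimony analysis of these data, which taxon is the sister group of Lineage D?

Character polarity is set by the outgroup: the derived state is whichever differs from the outgroup's state, so for C4, C5 the derived state is '0', and for the remaining characters it is '1'.
C1: derived state '1' in Lineage C only — an autapomorphy, so it tells us nothing about relationships among taxa.
Only Lineage D, Lineage F, and Lineage G show the derived state '1' for C2, supporting them as a clade.
Only Lineage D and Lineage G show the derived state '1' for C3, supporting them as a clade.
C4 (derived state '0') is shared by all ingroup taxa — unites the whole ingroup.
C5 (derived state '0') is unique to Lineage C (autapomorphy; uninformative for grouping).
Most parsimonious ingroup topology: ((Lineage F,(Lineage G,Lineage D)),Lineage C).
Lineage D and Lineage G form a cherry on this tree, so they are sister taxa.

Lineage G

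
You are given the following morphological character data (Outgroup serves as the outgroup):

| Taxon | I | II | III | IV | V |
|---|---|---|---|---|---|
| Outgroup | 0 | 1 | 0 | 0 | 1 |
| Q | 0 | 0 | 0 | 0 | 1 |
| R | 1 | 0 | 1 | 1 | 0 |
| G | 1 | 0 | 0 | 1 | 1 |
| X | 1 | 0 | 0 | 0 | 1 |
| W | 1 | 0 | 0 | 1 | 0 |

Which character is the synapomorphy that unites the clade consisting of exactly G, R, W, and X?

I

Character polarity is set by the outgroup: the derived state is whichever differs from the outgroup's state, so for II, V the derived state is '0', and for the remaining characters it is '1'.
I: derived state '1' in G, R, W, and X only — synapomorphy for {G, R, W, X}.
II (derived state '0') is shared by all ingroup taxa — unites the whole ingroup.
III (derived state '1') is unique to R (autapomorphy; uninformative for grouping).
IV (derived state '1') is shared by G, R, and W — a synapomorphy uniting that clade.
V: derived state '0' in R and W only — synapomorphy for {R, W}.
Most parsimonious ingroup topology: (Q,(((R,W),G),X)).
The clade {G, R, W, X} is supported by I: its derived state '1' occurs in exactly those taxa and in no other taxon (including the outgroup).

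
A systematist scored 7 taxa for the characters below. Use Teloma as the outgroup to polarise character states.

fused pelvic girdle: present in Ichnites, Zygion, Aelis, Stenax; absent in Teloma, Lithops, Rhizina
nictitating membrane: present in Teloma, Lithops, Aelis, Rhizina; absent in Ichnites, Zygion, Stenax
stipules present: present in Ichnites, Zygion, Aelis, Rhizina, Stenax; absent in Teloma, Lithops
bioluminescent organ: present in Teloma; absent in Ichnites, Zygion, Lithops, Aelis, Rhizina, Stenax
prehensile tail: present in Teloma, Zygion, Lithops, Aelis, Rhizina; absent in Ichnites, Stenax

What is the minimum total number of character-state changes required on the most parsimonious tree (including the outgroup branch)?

Character polarity is set by the outgroup: the derived state is whichever differs from the outgroup's state, so for nictitating membrane, bioluminescent organ, prehensile tail the derived state is 'absent', and for the remaining characters it is 'present'.
fused pelvic girdle: derived state 'present' in Aelis, Ichnites, Stenax, and Zygion only — synapomorphy for {Aelis, Ichnites, Stenax, Zygion}.
nictitating membrane: derived state 'absent' in Ichnites, Stenax, and Zygion only — synapomorphy for {Ichnites, Stenax, Zygion}.
stipules present (derived state 'present') is shared by Aelis, Ichnites, Rhizina, Stenax, and Zygion — a synapomorphy uniting that clade.
All ingroup taxa share the derived state 'absent' for bioluminescent organ; it defines the ingroup but does not resolve relationships within it.
prehensile tail: derived state 'absent' in Ichnites and Stenax only — synapomorphy for {Ichnites, Stenax}.
Most parsimonious ingroup topology: (((((Ichnites,Stenax),Zygion),Aelis),Rhizina),Lithops).
Changes per character on this tree: fused pelvic girdle: 1; nictitating membrane: 1; stipules present: 1; bioluminescent organ: 1; prehensile tail: 1.
Total = 5.

5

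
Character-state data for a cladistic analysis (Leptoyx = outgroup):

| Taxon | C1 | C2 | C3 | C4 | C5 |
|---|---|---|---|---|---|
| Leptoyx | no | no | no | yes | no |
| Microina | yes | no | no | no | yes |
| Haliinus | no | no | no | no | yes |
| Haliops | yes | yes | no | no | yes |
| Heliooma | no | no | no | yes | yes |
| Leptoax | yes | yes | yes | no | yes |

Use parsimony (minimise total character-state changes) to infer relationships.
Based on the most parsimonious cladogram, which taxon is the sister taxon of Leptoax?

Haliops

Character polarity is set by the outgroup: the derived state is whichever differs from the outgroup's state, so for C4 the derived state is 'no', and for the remaining characters it is 'yes'.
Only Haliops, Leptoax, and Microina show the derived state 'yes' for C1, supporting them as a clade.
Only Haliops and Leptoax show the derived state 'yes' for C2, supporting them as a clade.
C3 (derived state 'yes') is unique to Leptoax (autapomorphy; uninformative for grouping).
C4 (derived state 'no') is shared by Haliinus, Haliops, Leptoax, and Microina — a synapomorphy uniting that clade.
C5 (derived state 'yes') is shared by all ingroup taxa — unites the whole ingroup.
Most parsimonious ingroup topology: (((Microina,(Haliops,Leptoax)),Haliinus),Heliooma).
Leptoax and Haliops form a cherry on this tree, so they are sister taxa.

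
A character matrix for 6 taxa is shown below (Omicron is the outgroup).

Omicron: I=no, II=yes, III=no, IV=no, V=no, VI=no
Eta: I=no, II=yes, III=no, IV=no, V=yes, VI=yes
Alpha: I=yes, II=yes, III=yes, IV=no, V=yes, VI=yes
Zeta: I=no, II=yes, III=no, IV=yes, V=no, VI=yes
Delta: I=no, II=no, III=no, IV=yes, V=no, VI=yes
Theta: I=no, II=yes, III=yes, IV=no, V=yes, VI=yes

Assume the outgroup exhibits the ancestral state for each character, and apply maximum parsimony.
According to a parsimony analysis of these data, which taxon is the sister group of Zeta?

Delta

Character polarity is set by the outgroup: the derived state is whichever differs from the outgroup's state, so for II the derived state is 'no', and for the remaining characters it is 'yes'.
I (derived state 'yes') is unique to Alpha (autapomorphy; uninformative for grouping).
II (derived state 'no') is unique to Delta (autapomorphy; uninformative for grouping).
Only Alpha and Theta show the derived state 'yes' for III, supporting them as a clade.
Only Delta and Zeta show the derived state 'yes' for IV, supporting them as a clade.
V (derived state 'yes') is shared by Alpha, Eta, and Theta — a synapomorphy uniting that clade.
VI (derived state 'yes') is shared by all ingroup taxa — unites the whole ingroup.
Most parsimonious ingroup topology: ((Eta,(Alpha,Theta)),(Zeta,Delta)).
Zeta and Delta form a cherry on this tree, so they are sister taxa.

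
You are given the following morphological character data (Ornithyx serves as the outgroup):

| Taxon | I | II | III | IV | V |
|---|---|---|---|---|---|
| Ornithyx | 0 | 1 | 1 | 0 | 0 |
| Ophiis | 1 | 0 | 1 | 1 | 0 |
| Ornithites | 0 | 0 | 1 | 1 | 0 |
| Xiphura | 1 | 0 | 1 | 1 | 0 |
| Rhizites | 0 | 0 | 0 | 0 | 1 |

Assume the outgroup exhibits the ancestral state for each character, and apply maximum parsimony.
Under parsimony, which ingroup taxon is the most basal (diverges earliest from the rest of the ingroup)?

Rhizites

Character polarity is set by the outgroup: the derived state is whichever differs from the outgroup's state, so for II, III the derived state is '0', and for the remaining characters it is '1'.
Only Ophiis and Xiphura show the derived state '1' for I, supporting them as a clade.
All ingroup taxa share the derived state '0' for II; it defines the ingroup but does not resolve relationships within it.
III (derived state '0') is unique to Rhizites (autapomorphy; uninformative for grouping).
IV (derived state '1') is shared by Ophiis, Ornithites, and Xiphura — a synapomorphy uniting that clade.
V (derived state '1') is unique to Rhizites (autapomorphy; uninformative for grouping).
Most parsimonious ingroup topology: (((Ophiis,Xiphura),Ornithites),Rhizites).
Rhizites is sister to the clade containing all other ingroup taxa, so it is the earliest-diverging (most basal) ingroup lineage.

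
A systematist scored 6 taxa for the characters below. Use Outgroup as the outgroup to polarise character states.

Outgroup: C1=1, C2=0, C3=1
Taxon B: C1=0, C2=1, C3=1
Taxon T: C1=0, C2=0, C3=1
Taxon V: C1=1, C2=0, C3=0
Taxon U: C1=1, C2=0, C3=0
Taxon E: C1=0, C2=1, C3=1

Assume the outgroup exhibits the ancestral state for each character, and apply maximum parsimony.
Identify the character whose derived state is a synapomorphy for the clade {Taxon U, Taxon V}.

C3

Character polarity is set by the outgroup: the derived state is whichever differs from the outgroup's state, so for C1, C3 the derived state is '0', and for the remaining characters it is '1'.
C1 (derived state '0') is shared by Taxon B, Taxon E, and Taxon T — a synapomorphy uniting that clade.
C2 (derived state '1') is shared by Taxon B and Taxon E — a synapomorphy uniting that clade.
C3 (derived state '0') is shared by Taxon U and Taxon V — a synapomorphy uniting that clade.
Most parsimonious ingroup topology: (((Taxon B,Taxon E),Taxon T),(Taxon V,Taxon U)).
The clade {Taxon U, Taxon V} is supported by C3: its derived state '0' occurs in exactly those taxa and in no other taxon (including the outgroup).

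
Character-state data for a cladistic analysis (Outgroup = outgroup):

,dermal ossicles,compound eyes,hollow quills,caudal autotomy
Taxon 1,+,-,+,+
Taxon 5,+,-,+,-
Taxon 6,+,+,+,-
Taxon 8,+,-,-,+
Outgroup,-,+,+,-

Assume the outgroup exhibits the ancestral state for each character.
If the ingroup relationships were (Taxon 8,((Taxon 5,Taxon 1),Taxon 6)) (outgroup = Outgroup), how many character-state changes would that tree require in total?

6

Map each character onto (Taxon 8,((Taxon 5,Taxon 1),Taxon 6)) (rooted by Outgroup) and count the minimum state changes it requires (Fitch parsimony):
dermal ossicles: 1; compound eyes: 2; hollow quills: 1; caudal autotomy: 2.
Total tree length = 6.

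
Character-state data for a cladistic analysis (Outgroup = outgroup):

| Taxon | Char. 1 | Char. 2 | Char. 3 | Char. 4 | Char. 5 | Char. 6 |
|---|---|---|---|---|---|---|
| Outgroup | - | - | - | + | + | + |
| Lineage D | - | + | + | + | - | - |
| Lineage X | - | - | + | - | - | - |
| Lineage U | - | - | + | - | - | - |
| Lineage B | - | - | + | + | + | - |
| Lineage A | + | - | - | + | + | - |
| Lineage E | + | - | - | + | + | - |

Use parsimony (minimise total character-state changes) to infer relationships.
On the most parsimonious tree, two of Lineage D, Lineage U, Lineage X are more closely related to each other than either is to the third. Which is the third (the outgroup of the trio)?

Character polarity is set by the outgroup: the derived state is whichever differs from the outgroup's state, so for Char. 4, Char. 5, Char. 6 the derived state is '-', and for the remaining characters it is '+'.
Char. 1: derived state '+' in Lineage A and Lineage E only — synapomorphy for {Lineage A, Lineage E}.
Char. 2 (derived state '+') is unique to Lineage D (autapomorphy; uninformative for grouping).
Char. 3 (derived state '+') is shared by Lineage B, Lineage D, Lineage U, and Lineage X — a synapomorphy uniting that clade.
Char. 4 (derived state '-') is shared by Lineage U and Lineage X — a synapomorphy uniting that clade.
Char. 5 (derived state '-') is shared by Lineage D, Lineage U, and Lineage X — a synapomorphy uniting that clade.
Char. 6 (derived state '-') is shared by all ingroup taxa — unites the whole ingroup.
Most parsimonious ingroup topology: (((Lineage D,(Lineage X,Lineage U)),Lineage B),(Lineage A,Lineage E)).
Lineage U and Lineage X share a more recent common ancestor with each other than either does with Lineage D, so Lineage D is the least closely related of the three.

Lineage D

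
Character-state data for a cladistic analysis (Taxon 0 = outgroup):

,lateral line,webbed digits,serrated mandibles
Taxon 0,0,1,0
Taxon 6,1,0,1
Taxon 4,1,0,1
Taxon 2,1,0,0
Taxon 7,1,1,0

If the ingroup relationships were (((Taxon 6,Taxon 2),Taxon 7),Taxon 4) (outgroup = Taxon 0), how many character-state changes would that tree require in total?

5

Map each character onto (((Taxon 6,Taxon 2),Taxon 7),Taxon 4) (rooted by Taxon 0) and count the minimum state changes it requires (Fitch parsimony):
lateral line: 1; webbed digits: 2; serrated mandibles: 2.
Total tree length = 5.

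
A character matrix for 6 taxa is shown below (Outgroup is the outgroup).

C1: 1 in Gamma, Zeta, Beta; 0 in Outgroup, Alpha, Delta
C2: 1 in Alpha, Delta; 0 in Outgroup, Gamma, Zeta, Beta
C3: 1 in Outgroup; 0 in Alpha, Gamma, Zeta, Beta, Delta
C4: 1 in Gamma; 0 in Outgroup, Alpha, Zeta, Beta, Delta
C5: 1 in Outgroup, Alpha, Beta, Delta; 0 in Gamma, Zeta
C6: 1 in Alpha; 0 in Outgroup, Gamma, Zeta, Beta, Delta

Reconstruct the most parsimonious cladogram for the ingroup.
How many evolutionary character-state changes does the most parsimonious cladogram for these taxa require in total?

6

Character polarity is set by the outgroup: the derived state is whichever differs from the outgroup's state, so for C3, C5 the derived state is '0', and for the remaining characters it is '1'.
C1 (derived state '1') is shared by Beta, Gamma, and Zeta — a synapomorphy uniting that clade.
C2 (derived state '1') is shared by Alpha and Delta — a synapomorphy uniting that clade.
C3 (derived state '0') is shared by all ingroup taxa — unites the whole ingroup.
C4 (derived state '1') is unique to Gamma (autapomorphy; uninformative for grouping).
C5 (derived state '0') is shared by Gamma and Zeta — a synapomorphy uniting that clade.
C6: derived state '1' in Alpha only — an autapomorphy, so it tells us nothing about relationships among taxa.
Most parsimonious ingroup topology: ((Alpha,Delta),((Gamma,Zeta),Beta)).
Changes per character on this tree: C1: 1; C2: 1; C3: 1; C4: 1; C5: 1; C6: 1.
Total = 6.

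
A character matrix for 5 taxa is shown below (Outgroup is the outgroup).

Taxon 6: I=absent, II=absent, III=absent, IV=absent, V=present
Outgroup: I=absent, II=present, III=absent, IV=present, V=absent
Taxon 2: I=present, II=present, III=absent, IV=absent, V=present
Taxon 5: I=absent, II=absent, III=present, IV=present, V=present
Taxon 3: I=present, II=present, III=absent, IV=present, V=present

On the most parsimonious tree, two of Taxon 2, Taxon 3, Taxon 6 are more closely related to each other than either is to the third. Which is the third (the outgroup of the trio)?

Character polarity is set by the outgroup: the derived state is whichever differs from the outgroup's state, so for II, IV the derived state is 'absent', and for the remaining characters it is 'present'.
I: derived state 'present' in Taxon 2 and Taxon 3 only — synapomorphy for {Taxon 2, Taxon 3}.
II: derived state 'absent' in Taxon 5 and Taxon 6 only — synapomorphy for {Taxon 5, Taxon 6}.
III: derived state 'present' in Taxon 5 only — an autapomorphy, so it tells us nothing about relationships among taxa.
IV groups Taxon 2 and Taxon 6, which is incompatible with the clades supported by the remaining characters; treating it as convergent (homoplasy) costs fewer steps than any alternative tree.
All ingroup taxa share the derived state 'present' for V; it defines the ingroup but does not resolve relationships within it.
Most parsimonious ingroup topology: ((Taxon 6,Taxon 5),(Taxon 3,Taxon 2)).
Taxon 3 and Taxon 2 share a more recent common ancestor with each other than either does with Taxon 6, so Taxon 6 is the least closely related of the three.

Taxon 6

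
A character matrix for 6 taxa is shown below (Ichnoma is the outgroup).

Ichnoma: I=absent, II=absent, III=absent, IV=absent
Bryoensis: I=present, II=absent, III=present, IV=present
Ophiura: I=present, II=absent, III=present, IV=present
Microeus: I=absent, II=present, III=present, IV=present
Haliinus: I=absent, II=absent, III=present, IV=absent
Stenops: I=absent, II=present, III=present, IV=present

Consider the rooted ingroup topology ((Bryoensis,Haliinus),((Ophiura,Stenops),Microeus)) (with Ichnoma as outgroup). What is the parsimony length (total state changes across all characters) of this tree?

Map each character onto ((Bryoensis,Haliinus),((Ophiura,Stenops),Microeus)) (rooted by Ichnoma) and count the minimum state changes it requires (Fitch parsimony):
I: 2; II: 2; III: 1; IV: 2.
Total tree length = 7.

7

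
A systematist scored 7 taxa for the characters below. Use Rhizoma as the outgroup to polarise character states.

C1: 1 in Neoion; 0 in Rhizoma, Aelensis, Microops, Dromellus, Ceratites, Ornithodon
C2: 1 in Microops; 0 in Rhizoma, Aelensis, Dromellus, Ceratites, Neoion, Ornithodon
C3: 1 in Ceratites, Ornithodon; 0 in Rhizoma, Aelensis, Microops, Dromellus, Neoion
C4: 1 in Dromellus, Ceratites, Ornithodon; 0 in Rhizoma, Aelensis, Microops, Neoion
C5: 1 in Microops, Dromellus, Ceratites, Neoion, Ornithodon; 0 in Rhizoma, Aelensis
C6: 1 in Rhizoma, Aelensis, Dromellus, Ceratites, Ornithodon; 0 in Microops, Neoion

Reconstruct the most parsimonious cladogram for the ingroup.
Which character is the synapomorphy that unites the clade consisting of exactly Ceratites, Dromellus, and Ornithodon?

C4

Character polarity is set by the outgroup: the derived state is whichever differs from the outgroup's state, so for C6 the derived state is '0', and for the remaining characters it is '1'.
C1: derived state '1' in Neoion only — an autapomorphy, so it tells us nothing about relationships among taxa.
C2: derived state '1' in Microops only — an autapomorphy, so it tells us nothing about relationships among taxa.
C3 (derived state '1') is shared by Ceratites and Ornithodon — a synapomorphy uniting that clade.
C4 (derived state '1') is shared by Ceratites, Dromellus, and Ornithodon — a synapomorphy uniting that clade.
C5: derived state '1' in Ceratites, Dromellus, Microops, Neoion, and Ornithodon only — synapomorphy for {Ceratites, Dromellus, Microops, Neoion, Ornithodon}.
Only Microops and Neoion show the derived state '0' for C6, supporting them as a clade.
Most parsimonious ingroup topology: (Aelensis,((Microops,Neoion),(Dromellus,(Ceratites,Ornithodon)))).
The clade {Ceratites, Dromellus, Ornithodon} is supported by C4: its derived state '1' occurs in exactly those taxa and in no other taxon (including the outgroup).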